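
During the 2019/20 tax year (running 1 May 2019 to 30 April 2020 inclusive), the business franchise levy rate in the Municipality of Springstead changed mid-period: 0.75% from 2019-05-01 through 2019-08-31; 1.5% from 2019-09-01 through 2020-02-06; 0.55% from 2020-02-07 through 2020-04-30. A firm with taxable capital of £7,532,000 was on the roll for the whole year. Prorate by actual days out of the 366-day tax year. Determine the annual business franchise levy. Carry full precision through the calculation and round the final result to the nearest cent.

£77,573.43

2019-05-01 to 2019-08-31: 123 days at 0.75% → £7,532,000 × 0.75% × 123/366 = £18,984.3443
2019-09-01 to 2020-02-06: 159 days at 1.5% → £7,532,000 × 1.5% × 159/366 = £49,081.4754
2020-02-07 to 2020-04-30: 84 days at 0.55% → £7,532,000 × 0.55% × 84/366 = £9,507.6066
Total = £77,573.4262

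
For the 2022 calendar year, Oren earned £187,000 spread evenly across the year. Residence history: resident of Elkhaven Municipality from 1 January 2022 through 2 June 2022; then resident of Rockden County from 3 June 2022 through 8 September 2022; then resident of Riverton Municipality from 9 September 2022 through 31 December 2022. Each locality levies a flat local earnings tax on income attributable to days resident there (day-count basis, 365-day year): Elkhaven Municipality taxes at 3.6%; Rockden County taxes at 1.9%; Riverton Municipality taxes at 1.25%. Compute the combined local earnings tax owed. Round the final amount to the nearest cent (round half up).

Elkhaven Municipality, 1 January – 2 June 2022: 153 days → £187,000 × 3.6% × 153/365 = £2,821.9068
Rockden County, 3 June – 8 September 2022: 98 days → £187,000 × 1.9% × 98/365 = £953.9562
Riverton Municipality, 9 September – 31 December 2022: 114 days → £187,000 × 1.25% × 114/365 = £730.0685
Total = £4,505.9315

£4,505.93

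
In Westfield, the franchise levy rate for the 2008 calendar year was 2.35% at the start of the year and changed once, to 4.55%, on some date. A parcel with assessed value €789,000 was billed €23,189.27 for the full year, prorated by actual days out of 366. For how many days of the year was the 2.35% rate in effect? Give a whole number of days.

268 days

Let d = days at the first rate; then 366 − d days at the second rate.
€789,000 × [2.35%·d + 4.55%·(366−d)] / 366 = €23,189.27
Solving gives d = 268, so the new rate took effect on 25 Sep 2008.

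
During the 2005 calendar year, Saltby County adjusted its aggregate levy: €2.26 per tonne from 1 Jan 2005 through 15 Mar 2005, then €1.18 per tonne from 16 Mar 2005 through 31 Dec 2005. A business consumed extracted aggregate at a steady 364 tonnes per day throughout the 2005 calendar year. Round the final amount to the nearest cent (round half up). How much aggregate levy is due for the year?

€185865.68

1 Jan – 15 Mar 2005: 74 days × 364 tonnes/day = 26,936 tonnes at €2.26/tonne → €60875.36
16 Mar – 31 Dec 2005: 291 days × 364 tonnes/day = 105,924 tonnes at €1.18/tonne → €124990.32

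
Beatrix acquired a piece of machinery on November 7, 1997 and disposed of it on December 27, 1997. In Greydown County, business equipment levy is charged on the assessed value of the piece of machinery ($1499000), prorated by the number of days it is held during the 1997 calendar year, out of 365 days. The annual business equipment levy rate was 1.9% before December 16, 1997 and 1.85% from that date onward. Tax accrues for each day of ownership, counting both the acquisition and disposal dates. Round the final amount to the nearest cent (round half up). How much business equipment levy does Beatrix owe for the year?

$3954.90

November 7 – December 15, 1997: 39 days at 1.9% → $1499000 × 1.9% × 39/365 = $3043.1753
December 16 – December 27, 1997: 12 days at 1.85% → $1499000 × 1.85% × 12/365 = $911.7205
Total = $3954.8959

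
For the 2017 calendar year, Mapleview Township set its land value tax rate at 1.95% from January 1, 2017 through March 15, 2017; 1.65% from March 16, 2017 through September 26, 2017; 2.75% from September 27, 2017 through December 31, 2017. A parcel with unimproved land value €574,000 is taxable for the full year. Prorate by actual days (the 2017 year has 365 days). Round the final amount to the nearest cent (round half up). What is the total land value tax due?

€11,480.79

January 1 – March 15, 2017: 74 days at 1.95% → €574,000 × 1.95% × 74/365 = €2,269.2658
March 16 – September 26, 2017: 195 days at 1.65% → €574,000 × 1.65% × 195/365 = €5,059.8493
September 27 – December 31, 2017: 96 days at 2.75% → €574,000 × 2.75% × 96/365 = €4,151.6712
Total = €11,480.7863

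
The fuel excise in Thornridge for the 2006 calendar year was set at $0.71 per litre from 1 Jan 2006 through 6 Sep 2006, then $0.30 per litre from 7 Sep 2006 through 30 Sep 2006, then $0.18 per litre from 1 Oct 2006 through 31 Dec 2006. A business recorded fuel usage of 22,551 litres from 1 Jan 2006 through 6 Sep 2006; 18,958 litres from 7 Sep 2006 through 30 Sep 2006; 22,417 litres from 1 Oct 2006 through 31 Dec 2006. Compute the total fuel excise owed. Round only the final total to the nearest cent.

$25733.67

1 Jan – 6 Sep 2006: 22,551 litres at $0.71/litre → $16011.21
7 Sep – 30 Sep 2006: 18,958 litres at $0.30/litre → $5687.40
1 Oct – 31 Dec 2006: 22,417 litres at $0.18/litre → $4035.06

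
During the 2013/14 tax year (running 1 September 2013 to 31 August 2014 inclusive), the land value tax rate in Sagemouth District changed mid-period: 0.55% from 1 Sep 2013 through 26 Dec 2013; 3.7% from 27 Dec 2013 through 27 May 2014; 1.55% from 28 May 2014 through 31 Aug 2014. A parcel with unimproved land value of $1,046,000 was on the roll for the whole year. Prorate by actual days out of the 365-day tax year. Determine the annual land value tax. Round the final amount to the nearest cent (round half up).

$22,225.35

1 Sep – 26 Dec 2013: 117 days at 0.55% → $1,046,000 × 0.55% × 117/365 = $1,844.1123
27 Dec 2013 – 27 May 2014: 152 days at 3.7% → $1,046,000 × 3.7% × 152/365 = $16,116.9973
28 May – 31 Aug 2014: 96 days at 1.55% → $1,046,000 × 1.55% × 96/365 = $4,264.2411
Total = $22,225.3507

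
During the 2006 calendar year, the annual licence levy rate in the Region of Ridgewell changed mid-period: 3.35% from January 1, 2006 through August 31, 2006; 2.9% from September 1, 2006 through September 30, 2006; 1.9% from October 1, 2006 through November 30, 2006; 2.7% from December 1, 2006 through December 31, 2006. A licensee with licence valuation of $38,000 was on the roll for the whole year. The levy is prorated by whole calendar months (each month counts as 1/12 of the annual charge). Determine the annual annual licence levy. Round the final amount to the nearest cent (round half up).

January 1 – August 31, 2006: 8 months at 3.35% → $38,000 × 3.35% × 8/12 = $848.6667
September 1 – September 30, 2006: 1 month at 2.9% → $38,000 × 2.9% × 1/12 = $91.8333
October 1 – November 30, 2006: 2 months at 1.9% → $38,000 × 1.9% × 2/12 = $120.3333
December 1 – December 31, 2006: 1 month at 2.7% → $38,000 × 2.7% × 1/12 = $85.5000
Total = $1,146.3333

$1,146.33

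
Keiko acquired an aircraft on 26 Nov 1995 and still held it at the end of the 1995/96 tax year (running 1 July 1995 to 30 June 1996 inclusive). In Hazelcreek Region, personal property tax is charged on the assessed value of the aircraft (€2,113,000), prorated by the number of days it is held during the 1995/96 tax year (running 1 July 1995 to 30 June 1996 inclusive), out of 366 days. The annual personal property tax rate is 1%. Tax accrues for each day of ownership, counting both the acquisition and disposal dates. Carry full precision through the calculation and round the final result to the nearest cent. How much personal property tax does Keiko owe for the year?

Days held (26 Nov 1995 – 30 Jun 1996): 218 out of 366
Tax = €2,113,000 × 1% × 218/366 = €12,585.6284

€12,585.63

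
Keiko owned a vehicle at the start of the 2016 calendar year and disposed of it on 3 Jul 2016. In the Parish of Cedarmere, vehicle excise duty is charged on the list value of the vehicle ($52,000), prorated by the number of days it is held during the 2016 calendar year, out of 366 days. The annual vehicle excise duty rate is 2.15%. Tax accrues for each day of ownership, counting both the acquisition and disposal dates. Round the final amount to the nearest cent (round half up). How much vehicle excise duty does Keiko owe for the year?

Days held (1 Jan – 3 Jul 2016): 185 out of 366
Tax = $52,000 × 2.15% × 185/366 = $565.1093

$565.11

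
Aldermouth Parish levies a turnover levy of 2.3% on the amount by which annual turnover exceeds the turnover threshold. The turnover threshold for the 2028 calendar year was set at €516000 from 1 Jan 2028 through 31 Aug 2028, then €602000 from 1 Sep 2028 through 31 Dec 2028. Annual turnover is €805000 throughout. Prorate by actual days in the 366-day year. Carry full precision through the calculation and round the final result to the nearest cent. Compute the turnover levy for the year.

1 Jan – 31 Aug 2028: 244 days, exemption €516000 → (€805000 − €516000) × 2.3% × 244/366 = €4431.3333
1 Sep – 31 Dec 2028: 122 days, exemption €602000 → (€805000 − €602000) × 2.3% × 122/366 = €1556.3333
Total = €5987.6667

€5987.67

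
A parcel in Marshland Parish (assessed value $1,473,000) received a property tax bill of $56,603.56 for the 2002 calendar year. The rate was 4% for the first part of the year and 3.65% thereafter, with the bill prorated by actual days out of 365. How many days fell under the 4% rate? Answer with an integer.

201 days

Let d = days at the first rate; then 365 − d days at the second rate.
$1,473,000 × [4%·d + 3.65%·(365−d)] / 365 = $56,603.56
Solving gives d = 201, so the new rate took effect on 21 July 2002.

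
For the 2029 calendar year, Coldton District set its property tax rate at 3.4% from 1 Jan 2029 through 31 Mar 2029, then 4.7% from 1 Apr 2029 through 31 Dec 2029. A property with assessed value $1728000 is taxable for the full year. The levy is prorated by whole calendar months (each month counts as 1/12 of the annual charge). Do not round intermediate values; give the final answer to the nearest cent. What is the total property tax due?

$75600.00

1 Jan – 31 Mar 2029: 3 months at 3.4% → $1728000 × 3.4% × 3/12 = $14688.0000
1 Apr – 31 Dec 2029: 9 months at 4.7% → $1728000 × 4.7% × 9/12 = $60912.0000
Total = $75600.0000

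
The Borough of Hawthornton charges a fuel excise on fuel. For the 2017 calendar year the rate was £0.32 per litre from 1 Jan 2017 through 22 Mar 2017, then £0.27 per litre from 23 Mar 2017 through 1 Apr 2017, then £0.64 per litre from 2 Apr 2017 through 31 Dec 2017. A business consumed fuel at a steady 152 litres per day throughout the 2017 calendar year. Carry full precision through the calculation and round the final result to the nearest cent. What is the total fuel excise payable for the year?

1 Jan – 22 Mar 2017: 81 days × 152 litres/day = 12,312 litres at £0.32/litre → £3939.84
23 Mar – 1 Apr 2017: 10 days × 152 litres/day = 1,520 litres at £0.27/litre → £410.40
2 Apr – 31 Dec 2017: 274 days × 152 litres/day = 41,648 litres at £0.64/litre → £26654.72

£31004.96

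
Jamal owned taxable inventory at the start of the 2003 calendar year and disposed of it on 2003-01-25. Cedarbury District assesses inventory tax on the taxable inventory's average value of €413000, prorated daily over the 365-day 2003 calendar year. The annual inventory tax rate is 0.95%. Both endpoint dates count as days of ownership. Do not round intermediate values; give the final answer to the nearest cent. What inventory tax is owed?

Days held (2003-01-01 to 2003-01-25): 25 out of 365
Tax = €413000 × 0.95% × 25/365 = €268.7329

€268.73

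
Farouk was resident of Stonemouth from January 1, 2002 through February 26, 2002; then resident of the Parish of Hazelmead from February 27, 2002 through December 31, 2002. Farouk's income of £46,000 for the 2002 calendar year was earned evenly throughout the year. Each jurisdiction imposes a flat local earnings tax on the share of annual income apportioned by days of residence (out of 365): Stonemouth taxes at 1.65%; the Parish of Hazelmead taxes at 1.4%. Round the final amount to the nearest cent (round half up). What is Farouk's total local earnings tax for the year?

£661.96

Stonemouth, January 1 – February 26, 2002: 57 days → £46,000 × 1.65% × 57/365 = £118.5288
The Parish of Hazelmead, February 27 – December 31, 2002: 308 days → £46,000 × 1.4% × 308/365 = £543.4301
Total = £661.9589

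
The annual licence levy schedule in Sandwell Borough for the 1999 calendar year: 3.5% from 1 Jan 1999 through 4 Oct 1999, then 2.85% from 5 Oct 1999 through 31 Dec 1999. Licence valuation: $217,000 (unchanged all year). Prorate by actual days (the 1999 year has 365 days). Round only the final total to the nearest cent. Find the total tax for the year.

1 Jan – 4 Oct 1999: 277 days at 3.5% → $217,000 × 3.5% × 277/365 = $5,763.8767
5 Oct – 31 Dec 1999: 88 days at 2.85% → $217,000 × 2.85% × 88/365 = $1,491.0575
Total = $7,254.9342

$7,254.93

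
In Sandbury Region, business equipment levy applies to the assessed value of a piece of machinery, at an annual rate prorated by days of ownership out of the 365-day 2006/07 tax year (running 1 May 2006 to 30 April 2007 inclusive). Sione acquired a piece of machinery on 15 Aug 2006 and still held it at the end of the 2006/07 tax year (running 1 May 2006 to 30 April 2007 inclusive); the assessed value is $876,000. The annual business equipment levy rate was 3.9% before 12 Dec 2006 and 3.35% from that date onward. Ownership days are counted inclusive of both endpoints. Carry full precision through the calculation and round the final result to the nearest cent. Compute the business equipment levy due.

$22,394.40

15 Aug – 11 Dec 2006: 119 days at 3.9% → $876,000 × 3.9% × 119/365 = $11,138.4000
12 Dec 2006 – 30 Apr 2007: 140 days at 3.35% → $876,000 × 3.35% × 140/365 = $11,256.0000
Total = $22,394.4000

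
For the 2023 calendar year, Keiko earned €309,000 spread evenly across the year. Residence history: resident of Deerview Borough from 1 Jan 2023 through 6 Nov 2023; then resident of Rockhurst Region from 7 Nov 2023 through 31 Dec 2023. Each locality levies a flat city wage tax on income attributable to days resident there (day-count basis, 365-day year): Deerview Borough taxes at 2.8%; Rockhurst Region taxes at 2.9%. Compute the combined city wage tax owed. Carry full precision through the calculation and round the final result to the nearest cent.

€8,698.56

Deerview Borough, 1 Jan – 6 Nov 2023: 310 days → €309,000 × 2.8% × 310/365 = €7,348.2740
Rockhurst Region, 7 Nov – 31 Dec 2023: 55 days → €309,000 × 2.9% × 55/365 = €1,350.2877
Total = €8,698.5616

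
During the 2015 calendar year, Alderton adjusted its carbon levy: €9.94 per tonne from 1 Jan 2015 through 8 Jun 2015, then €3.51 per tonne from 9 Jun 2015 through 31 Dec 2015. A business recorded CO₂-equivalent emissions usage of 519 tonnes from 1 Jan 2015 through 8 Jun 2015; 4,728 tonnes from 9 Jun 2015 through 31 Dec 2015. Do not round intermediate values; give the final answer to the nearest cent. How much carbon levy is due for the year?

1 Jan – 8 Jun 2015: 519 tonnes at €9.94/tonne → €5,158.86
9 Jun – 31 Dec 2015: 4,728 tonnes at €3.51/tonne → €16,595.28

€21,754.14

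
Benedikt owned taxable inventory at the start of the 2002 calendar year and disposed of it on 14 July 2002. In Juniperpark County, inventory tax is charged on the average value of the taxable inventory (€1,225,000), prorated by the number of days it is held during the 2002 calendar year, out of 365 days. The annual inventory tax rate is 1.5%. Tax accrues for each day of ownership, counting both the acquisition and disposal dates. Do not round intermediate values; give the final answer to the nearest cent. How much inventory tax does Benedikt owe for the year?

Days held (1 January – 14 July 2002): 195 out of 365
Tax = €1,225,000 × 1.5% × 195/365 = €9,816.7808

€9,816.78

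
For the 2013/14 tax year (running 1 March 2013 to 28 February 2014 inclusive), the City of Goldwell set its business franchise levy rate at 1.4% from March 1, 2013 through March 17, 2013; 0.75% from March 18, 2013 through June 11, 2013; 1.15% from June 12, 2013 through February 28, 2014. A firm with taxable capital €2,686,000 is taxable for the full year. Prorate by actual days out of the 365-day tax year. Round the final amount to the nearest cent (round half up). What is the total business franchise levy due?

March 1 – March 17, 2013: 17 days at 1.4% → €2,686,000 × 1.4% × 17/365 = €1,751.4192
March 18 – June 11, 2013: 86 days at 0.75% → €2,686,000 × 0.75% × 86/365 = €4,746.4932
June 12, 2013 – February 28, 2014: 262 days at 1.15% → €2,686,000 × 1.15% × 262/365 = €22,172.3781
Total = €28,670.2904

€28,670.29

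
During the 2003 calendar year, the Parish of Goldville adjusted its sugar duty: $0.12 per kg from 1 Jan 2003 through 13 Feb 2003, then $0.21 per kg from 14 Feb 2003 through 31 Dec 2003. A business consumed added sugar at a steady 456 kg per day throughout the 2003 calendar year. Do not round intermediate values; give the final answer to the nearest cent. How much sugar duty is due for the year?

1 Jan – 13 Feb 2003: 44 days × 456 kg/day = 20,064 kg at $0.12/kg → $2,407.68
14 Feb – 31 Dec 2003: 321 days × 456 kg/day = 146,376 kg at $0.21/kg → $30,738.96

$33,146.64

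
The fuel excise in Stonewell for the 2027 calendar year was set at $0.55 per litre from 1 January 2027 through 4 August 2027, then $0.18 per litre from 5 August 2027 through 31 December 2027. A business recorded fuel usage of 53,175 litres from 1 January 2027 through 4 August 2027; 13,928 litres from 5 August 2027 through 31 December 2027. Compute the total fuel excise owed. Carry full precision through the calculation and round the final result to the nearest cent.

$31,753.29

1 January – 4 August 2027: 53,175 litres at $0.55/litre → $29,246.25
5 August – 31 December 2027: 13,928 litres at $0.18/litre → $2,507.04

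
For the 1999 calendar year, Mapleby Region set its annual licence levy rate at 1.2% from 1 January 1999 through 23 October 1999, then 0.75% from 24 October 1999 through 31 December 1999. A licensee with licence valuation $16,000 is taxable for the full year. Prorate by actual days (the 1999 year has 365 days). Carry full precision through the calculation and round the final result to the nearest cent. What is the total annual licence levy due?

$178.39

1 January – 23 October 1999: 296 days at 1.2% → $16,000 × 1.2% × 296/365 = $155.7041
24 October – 31 December 1999: 69 days at 0.75% → $16,000 × 0.75% × 69/365 = $22.6849
Total = $178.3890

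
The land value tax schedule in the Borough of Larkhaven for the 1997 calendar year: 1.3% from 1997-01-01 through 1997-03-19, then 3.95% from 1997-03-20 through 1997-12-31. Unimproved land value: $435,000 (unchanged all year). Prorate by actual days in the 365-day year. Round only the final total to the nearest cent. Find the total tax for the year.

$14,719.09

1997-01-01 to 1997-03-19: 78 days at 1.3% → $435,000 × 1.3% × 78/365 = $1,208.4658
1997-03-20 to 1997-12-31: 287 days at 3.95% → $435,000 × 3.95% × 287/365 = $13,510.6233
Total = $14,719.0890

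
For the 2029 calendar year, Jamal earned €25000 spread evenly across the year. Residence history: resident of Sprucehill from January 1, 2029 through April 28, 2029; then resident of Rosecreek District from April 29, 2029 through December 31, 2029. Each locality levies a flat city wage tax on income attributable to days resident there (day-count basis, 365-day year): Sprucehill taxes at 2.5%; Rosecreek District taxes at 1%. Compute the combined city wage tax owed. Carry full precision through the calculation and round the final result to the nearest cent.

€371.23

Sprucehill, January 1 – April 28, 2029: 118 days → €25000 × 2.5% × 118/365 = €202.0548
Rosecreek District, April 29 – December 31, 2029: 247 days → €25000 × 1% × 247/365 = €169.1781
Total = €371.2329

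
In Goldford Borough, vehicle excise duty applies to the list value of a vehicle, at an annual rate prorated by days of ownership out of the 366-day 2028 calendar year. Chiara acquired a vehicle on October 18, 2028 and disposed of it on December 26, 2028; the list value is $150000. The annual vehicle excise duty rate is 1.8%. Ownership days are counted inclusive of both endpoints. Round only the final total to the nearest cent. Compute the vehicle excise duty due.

$516.39

Days held (October 18 – December 26, 2028): 70 out of 366
Tax = $150000 × 1.8% × 70/366 = $516.3934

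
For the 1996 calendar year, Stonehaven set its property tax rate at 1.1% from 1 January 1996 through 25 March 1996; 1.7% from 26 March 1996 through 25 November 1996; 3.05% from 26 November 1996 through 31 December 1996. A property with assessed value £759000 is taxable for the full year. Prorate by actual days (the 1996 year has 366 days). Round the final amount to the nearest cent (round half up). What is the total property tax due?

£12853.23

1 January – 25 March 1996: 85 days at 1.1% → £759000 × 1.1% × 85/366 = £1938.9754
26 March – 25 November 1996: 245 days at 1.7% → £759000 × 1.7% × 245/366 = £8637.2541
26 November – 31 December 1996: 36 days at 3.05% → £759000 × 3.05% × 36/366 = £2277.0000
Total = £12853.2295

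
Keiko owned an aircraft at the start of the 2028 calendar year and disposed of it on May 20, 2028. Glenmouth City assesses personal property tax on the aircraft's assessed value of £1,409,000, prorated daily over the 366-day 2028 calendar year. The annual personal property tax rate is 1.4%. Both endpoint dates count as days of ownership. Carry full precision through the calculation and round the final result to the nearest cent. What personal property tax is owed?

£7,599.36

Days held (January 1 – May 20, 2028): 141 out of 366
Tax = £1,409,000 × 1.4% × 141/366 = £7,599.3607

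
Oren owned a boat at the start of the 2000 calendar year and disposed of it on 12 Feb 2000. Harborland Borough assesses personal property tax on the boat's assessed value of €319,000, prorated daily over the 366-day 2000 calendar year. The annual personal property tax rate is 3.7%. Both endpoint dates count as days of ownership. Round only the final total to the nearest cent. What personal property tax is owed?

Days held (1 Jan – 12 Feb 2000): 43 out of 366
Tax = €319,000 × 3.7% × 43/366 = €1,386.6913

€1,386.69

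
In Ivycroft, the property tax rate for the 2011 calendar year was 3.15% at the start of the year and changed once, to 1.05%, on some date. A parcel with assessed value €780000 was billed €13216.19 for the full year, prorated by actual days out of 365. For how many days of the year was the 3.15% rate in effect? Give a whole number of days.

112 days

Let d = days at the first rate; then 365 − d days at the second rate.
€780000 × [3.15%·d + 1.05%·(365−d)] / 365 = €13216.19
Solving gives d = 112, so the new rate took effect on April 23, 2011.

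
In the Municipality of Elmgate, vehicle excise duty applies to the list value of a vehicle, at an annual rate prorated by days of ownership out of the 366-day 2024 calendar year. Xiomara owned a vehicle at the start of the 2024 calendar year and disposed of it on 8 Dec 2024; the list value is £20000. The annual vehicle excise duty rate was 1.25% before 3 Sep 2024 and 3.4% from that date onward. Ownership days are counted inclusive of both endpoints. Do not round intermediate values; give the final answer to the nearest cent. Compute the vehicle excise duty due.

1 Jan – 2 Sep 2024: 246 days at 1.25% → £20000 × 1.25% × 246/366 = £168.0328
3 Sep – 8 Dec 2024: 97 days at 3.4% → £20000 × 3.4% × 97/366 = £180.2186
Total = £348.2514

£348.25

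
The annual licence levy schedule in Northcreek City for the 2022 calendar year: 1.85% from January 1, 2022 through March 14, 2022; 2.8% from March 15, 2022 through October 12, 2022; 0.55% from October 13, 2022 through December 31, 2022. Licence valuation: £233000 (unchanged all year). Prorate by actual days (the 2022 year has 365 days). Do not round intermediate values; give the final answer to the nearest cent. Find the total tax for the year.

£4932.26

January 1 – March 14, 2022: 73 days at 1.85% → £233000 × 1.85% × 73/365 = £862.1000
March 15 – October 12, 2022: 212 days at 2.8% → £233000 × 2.8% × 212/365 = £3789.2822
October 13 – December 31, 2022: 80 days at 0.55% → £233000 × 0.55% × 80/365 = £280.8767
Total = £4932.2589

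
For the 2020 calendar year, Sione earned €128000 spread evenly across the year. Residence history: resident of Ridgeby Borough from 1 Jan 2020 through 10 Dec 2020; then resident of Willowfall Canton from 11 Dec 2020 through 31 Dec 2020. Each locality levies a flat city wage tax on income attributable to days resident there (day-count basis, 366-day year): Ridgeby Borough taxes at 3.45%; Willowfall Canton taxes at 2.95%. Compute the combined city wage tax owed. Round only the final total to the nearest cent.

Ridgeby Borough, 1 Jan – 10 Dec 2020: 345 days → €128000 × 3.45% × 345/366 = €4162.6230
Willowfall Canton, 11 Dec – 31 Dec 2020: 21 days → €128000 × 2.95% × 21/366 = €216.6557
Total = €4379.2787

€4379.28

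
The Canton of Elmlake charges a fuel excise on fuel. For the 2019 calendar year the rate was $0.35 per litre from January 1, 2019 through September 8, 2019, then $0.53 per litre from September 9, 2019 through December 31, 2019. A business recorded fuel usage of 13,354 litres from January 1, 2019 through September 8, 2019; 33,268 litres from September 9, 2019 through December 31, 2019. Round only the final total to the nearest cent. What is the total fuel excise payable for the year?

January 1 – September 8, 2019: 13,354 litres at $0.35/litre → $4,673.90
September 9 – December 31, 2019: 33,268 litres at $0.53/litre → $17,632.04

$22,305.94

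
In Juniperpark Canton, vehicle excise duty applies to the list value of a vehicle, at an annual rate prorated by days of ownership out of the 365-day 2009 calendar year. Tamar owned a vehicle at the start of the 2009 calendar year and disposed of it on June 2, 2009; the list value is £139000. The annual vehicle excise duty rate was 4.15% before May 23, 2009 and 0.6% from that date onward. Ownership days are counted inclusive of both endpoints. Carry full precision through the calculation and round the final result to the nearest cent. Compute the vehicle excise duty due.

January 1 – May 22, 2009: 142 days at 4.15% → £139000 × 4.15% × 142/365 = £2244.1836
May 23 – June 2, 2009: 11 days at 0.6% → £139000 × 0.6% × 11/365 = £25.1342
Total = £2269.3178

£2269.32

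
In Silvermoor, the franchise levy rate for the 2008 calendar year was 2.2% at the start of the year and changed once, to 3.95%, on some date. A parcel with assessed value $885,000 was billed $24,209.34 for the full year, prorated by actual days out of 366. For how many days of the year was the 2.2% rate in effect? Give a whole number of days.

254 days

Let d = days at the first rate; then 366 − d days at the second rate.
$885,000 × [2.2%·d + 3.95%·(366−d)] / 366 = $24,209.34
Solving gives d = 254, so the new rate took effect on September 11, 2008.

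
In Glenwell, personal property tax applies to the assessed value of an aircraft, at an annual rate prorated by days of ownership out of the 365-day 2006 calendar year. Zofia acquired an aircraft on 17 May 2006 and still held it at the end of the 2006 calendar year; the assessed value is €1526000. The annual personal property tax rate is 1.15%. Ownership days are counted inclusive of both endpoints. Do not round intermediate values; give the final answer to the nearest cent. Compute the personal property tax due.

Days held (17 May – 31 Dec 2006): 229 out of 365
Tax = €1526000 × 1.15% × 229/365 = €11010.1945

€11010.19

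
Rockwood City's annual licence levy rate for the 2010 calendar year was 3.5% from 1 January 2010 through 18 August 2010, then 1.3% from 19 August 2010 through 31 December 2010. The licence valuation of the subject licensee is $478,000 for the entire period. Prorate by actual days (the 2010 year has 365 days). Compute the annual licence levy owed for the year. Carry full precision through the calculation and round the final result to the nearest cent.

$12,840.52

1 January – 18 August 2010: 230 days at 3.5% → $478,000 × 3.5% × 230/365 = $10,542.1918
19 August – 31 December 2010: 135 days at 1.3% → $478,000 × 1.3% × 135/365 = $2,298.3288
Total = $12,840.5205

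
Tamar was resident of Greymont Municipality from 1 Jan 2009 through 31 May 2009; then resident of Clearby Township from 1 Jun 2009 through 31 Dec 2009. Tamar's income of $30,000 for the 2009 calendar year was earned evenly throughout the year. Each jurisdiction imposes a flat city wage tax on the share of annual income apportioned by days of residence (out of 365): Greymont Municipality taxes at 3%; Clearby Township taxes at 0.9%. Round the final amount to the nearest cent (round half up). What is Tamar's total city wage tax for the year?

$530.63

Greymont Municipality, 1 Jan – 31 May 2009: 151 days → $30,000 × 3% × 151/365 = $372.3288
Clearby Township, 1 Jun – 31 Dec 2009: 214 days → $30,000 × 0.9% × 214/365 = $158.3014
Total = $530.6301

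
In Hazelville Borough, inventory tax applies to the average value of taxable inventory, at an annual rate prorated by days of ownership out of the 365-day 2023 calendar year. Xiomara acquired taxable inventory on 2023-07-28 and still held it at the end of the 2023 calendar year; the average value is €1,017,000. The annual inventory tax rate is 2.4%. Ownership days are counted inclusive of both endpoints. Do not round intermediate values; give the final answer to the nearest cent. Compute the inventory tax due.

Days held (2023-07-28 to 2023-12-31): 157 out of 365
Tax = €1,017,000 × 2.4% × 157/365 = €10,498.7836

€10,498.78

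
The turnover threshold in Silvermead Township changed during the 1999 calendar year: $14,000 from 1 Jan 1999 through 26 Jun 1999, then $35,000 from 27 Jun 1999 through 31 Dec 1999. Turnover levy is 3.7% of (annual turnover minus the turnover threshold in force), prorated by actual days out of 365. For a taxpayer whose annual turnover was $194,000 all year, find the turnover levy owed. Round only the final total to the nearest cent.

$6,259.79

1 Jan – 26 Jun 1999: 177 days, exemption $14,000 → ($194,000 − $14,000) × 3.7% × 177/365 = $3,229.6438
27 Jun – 31 Dec 1999: 188 days, exemption $35,000 → ($194,000 − $35,000) × 3.7% × 188/365 = $3,030.1479
Total = $6,259.7918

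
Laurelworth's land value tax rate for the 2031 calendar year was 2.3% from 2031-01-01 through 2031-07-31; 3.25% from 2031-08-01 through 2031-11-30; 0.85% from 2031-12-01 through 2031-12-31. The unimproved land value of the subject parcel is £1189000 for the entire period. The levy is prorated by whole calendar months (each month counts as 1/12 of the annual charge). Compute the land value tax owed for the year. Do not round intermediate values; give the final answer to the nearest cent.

£29675.46

2031-01-01 to 2031-07-31: 7 months at 2.3% → £1189000 × 2.3% × 7/12 = £15952.4167
2031-08-01 to 2031-11-30: 4 months at 3.25% → £1189000 × 3.25% × 4/12 = £12880.8333
2031-12-01 to 2031-12-31: 1 month at 0.85% → £1189000 × 0.85% × 1/12 = £842.2083
Total = £29675.4583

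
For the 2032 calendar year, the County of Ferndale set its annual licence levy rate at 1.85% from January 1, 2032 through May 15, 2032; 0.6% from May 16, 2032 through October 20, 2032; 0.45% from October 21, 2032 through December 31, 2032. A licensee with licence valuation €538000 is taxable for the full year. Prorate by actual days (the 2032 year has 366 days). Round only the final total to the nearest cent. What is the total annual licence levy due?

January 1 – May 15, 2032: 136 days at 1.85% → €538000 × 1.85% × 136/366 = €3698.3825
May 16 – October 20, 2032: 158 days at 0.6% → €538000 × 0.6% × 158/366 = €1393.5082
October 21 – December 31, 2032: 72 days at 0.45% → €538000 × 0.45% × 72/366 = €476.2623
Total = €5568.1530

€5568.15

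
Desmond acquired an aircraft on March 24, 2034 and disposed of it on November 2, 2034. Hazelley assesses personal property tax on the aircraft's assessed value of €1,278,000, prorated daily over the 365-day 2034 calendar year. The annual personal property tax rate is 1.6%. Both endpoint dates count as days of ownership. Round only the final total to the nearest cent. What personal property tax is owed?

€12,548.91

Days held (March 24 – November 2, 2034): 224 out of 365
Tax = €1,278,000 × 1.6% × 224/365 = €12,548.9096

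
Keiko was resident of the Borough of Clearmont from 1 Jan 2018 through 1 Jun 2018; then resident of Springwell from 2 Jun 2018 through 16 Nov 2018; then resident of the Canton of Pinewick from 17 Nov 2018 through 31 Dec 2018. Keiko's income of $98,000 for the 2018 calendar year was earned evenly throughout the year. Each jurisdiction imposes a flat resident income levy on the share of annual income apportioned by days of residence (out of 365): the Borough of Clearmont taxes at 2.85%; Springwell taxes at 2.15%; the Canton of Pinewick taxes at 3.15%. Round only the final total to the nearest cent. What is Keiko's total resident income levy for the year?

$2,513.50

The Borough of Clearmont, 1 Jan – 1 Jun 2018: 152 days → $98,000 × 2.85% × 152/365 = $1,163.1123
Springwell, 2 Jun – 16 Nov 2018: 168 days → $98,000 × 2.15% × 168/365 = $969.7973
The Canton of Pinewick, 17 Nov – 31 Dec 2018: 45 days → $98,000 × 3.15% × 45/365 = $380.5890
Total = $2,513.4986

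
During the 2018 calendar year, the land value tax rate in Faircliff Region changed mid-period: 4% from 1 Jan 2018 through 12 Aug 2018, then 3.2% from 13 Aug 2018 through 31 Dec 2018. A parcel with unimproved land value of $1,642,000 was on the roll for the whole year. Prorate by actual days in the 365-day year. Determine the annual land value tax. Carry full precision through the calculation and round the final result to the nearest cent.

$60,605.55

1 Jan – 12 Aug 2018: 224 days at 4% → $1,642,000 × 4% × 224/365 = $40,307.7260
13 Aug – 31 Dec 2018: 141 days at 3.2% → $1,642,000 × 3.2% × 141/365 = $20,297.8192
Total = $60,605.5452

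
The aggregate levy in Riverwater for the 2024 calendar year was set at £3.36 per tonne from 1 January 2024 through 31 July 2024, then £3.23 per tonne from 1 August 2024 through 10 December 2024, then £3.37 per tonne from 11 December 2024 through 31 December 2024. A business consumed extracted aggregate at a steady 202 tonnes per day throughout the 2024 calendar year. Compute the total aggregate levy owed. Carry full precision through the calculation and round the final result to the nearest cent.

£244,987.62

1 January – 31 July 2024: 213 days × 202 tonnes/day = 43,026 tonnes at £3.36/tonne → £144,567.36
1 August – 10 December 2024: 132 days × 202 tonnes/day = 26,664 tonnes at £3.23/tonne → £86,124.72
11 December – 31 December 2024: 21 days × 202 tonnes/day = 4,242 tonnes at £3.37/tonne → £14,295.54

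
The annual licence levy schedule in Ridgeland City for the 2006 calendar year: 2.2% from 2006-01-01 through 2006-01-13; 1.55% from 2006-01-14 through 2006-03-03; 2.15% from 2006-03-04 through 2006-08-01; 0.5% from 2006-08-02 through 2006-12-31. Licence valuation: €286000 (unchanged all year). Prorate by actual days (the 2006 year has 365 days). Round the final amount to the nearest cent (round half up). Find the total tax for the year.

€3958.55

2006-01-01 to 2006-01-13: 13 days at 2.2% → €286000 × 2.2% × 13/365 = €224.0986
2006-01-14 to 2006-03-03: 49 days at 1.55% → €286000 × 1.55% × 49/365 = €595.1151
2006-03-04 to 2006-08-01: 151 days at 2.15% → €286000 × 2.15% × 151/365 = €2543.8329
2006-08-02 to 2006-12-31: 152 days at 0.5% → €286000 × 0.5% × 152/365 = €595.5068
Total = €3958.5534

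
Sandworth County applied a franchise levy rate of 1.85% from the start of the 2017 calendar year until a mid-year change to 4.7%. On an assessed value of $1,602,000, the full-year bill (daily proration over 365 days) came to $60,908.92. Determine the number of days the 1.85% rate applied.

115 days

Let d = days at the first rate; then 365 − d days at the second rate.
$1,602,000 × [1.85%·d + 4.7%·(365−d)] / 365 = $60,908.92
Solving gives d = 115, so the new rate took effect on April 26, 2017.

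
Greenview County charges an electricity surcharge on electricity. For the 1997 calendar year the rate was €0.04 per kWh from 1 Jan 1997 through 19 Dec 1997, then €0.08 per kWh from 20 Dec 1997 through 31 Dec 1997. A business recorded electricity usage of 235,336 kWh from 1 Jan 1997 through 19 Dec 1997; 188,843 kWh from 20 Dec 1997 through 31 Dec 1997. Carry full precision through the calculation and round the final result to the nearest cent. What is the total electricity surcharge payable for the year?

1 Jan – 19 Dec 1997: 235,336 kWh at €0.04/kWh → €9,413.44
20 Dec – 31 Dec 1997: 188,843 kWh at €0.08/kWh → €15,107.44

€24,520.88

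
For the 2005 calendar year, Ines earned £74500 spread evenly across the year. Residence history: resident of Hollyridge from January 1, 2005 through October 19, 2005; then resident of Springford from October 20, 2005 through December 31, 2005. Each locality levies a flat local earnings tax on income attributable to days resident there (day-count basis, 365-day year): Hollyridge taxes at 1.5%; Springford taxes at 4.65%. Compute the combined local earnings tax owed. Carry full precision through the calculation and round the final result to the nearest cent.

Hollyridge, January 1 – October 19, 2005: 292 days → £74500 × 1.5% × 292/365 = £894.0000
Springford, October 20 – December 31, 2005: 73 days → £74500 × 4.65% × 73/365 = £692.8500
Total = £1586.8500

£1586.85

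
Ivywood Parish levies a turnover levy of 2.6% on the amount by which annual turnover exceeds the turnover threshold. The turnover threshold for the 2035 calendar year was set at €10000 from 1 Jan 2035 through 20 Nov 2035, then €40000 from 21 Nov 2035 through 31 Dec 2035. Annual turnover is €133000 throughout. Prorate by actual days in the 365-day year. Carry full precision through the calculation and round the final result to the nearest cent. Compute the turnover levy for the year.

1 Jan – 20 Nov 2035: 324 days, exemption €10000 → (€133000 − €10000) × 2.6% × 324/365 = €2838.7726
21 Nov – 31 Dec 2035: 41 days, exemption €40000 → (€133000 − €40000) × 2.6% × 41/365 = €271.6110
Total = €3110.3836

€3110.38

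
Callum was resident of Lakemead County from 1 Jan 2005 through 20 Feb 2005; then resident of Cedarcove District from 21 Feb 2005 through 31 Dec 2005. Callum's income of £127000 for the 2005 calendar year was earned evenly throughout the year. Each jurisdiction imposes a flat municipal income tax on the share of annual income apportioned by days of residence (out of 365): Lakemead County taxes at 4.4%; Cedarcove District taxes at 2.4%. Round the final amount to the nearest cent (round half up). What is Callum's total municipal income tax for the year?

£3402.90

Lakemead County, 1 Jan – 20 Feb 2005: 51 days → £127000 × 4.4% × 51/365 = £780.7890
Cedarcove District, 21 Feb – 31 Dec 2005: 314 days → £127000 × 2.4% × 314/365 = £2622.1151
Total = £3402.9041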